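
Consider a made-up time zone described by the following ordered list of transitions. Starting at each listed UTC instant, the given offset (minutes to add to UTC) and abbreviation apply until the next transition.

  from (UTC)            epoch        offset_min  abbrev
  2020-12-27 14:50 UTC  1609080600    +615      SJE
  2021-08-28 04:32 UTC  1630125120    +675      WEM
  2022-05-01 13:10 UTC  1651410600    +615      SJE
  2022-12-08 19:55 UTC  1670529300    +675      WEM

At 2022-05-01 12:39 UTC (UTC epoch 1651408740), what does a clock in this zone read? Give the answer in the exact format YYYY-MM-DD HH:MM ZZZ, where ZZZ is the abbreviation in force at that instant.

2022-05-01 23:54 WEM

Query: 2022-05-01 12:39 UTC
Rule 2/4 (WEM, +11:15): 2021-08-28 04:32 UTC ≤ query < 2022-05-01 13:10 UTC
12·60 + 39 + 675 = 1434 min
1434 = 0·1440 + 1434; 1434 = 23·60 + 54 → 23:54, same day
→ 2022-05-01 23:54 WEM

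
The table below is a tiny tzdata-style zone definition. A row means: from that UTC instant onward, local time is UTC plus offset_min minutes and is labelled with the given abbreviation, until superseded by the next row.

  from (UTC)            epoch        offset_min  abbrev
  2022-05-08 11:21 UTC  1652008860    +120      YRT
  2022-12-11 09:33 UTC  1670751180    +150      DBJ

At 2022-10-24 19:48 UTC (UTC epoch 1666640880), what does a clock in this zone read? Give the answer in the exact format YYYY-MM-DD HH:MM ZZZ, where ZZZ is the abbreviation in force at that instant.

Query: 2022-10-24 19:48 UTC
Rule 1/2 (YRT, +02:00): 2022-05-08 11:21 UTC ≤ query < 2022-12-11 09:33 UTC
19·60 + 48 + 120 = 1308 min
1308 = 0·1440 + 1308; 1308 = 21·60 + 48 → 21:48, same day
→ 2022-10-24 21:48 YRT

2022-10-24 21:48 YRT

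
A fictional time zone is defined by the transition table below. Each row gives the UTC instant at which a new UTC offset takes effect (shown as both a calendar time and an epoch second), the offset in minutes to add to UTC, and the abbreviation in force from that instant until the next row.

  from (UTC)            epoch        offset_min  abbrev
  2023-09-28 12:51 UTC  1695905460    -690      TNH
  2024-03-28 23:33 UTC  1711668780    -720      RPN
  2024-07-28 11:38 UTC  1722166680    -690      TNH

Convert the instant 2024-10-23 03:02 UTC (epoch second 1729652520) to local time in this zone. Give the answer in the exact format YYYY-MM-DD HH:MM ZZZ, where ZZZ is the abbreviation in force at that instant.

Query: 2024-10-23 03:02 UTC
Rule 3/3 (TNH, -11:30): 2024-07-28 11:38 UTC ≤ query < +∞
3·60 + 2 - 690 = -508 min
-508 = -1·1440 + 932; 932 = 15·60 + 32 → 15:32, 2024-10-23 - 1 day = 2024-10-22
→ 2024-10-22 15:32 TNH

2024-10-22 15:32 TNH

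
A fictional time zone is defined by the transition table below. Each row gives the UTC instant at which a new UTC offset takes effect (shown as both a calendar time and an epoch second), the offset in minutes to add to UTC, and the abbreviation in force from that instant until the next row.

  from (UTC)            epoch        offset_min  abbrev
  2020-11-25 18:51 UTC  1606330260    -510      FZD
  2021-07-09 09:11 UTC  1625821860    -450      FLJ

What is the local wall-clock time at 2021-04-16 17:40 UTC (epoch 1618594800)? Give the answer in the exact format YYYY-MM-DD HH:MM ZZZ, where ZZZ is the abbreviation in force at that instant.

2021-04-16 09:10 FZD

Query: 2021-04-16 17:40 UTC
Rule 1/2 (FZD, -08:30): 2020-11-25 18:51 UTC ≤ query < 2021-07-09 09:11 UTC
17·60 + 40 - 510 = 550 min
550 = 0·1440 + 550; 550 = 9·60 + 10 → 09:10, same day
→ 2021-04-16 09:10 FZD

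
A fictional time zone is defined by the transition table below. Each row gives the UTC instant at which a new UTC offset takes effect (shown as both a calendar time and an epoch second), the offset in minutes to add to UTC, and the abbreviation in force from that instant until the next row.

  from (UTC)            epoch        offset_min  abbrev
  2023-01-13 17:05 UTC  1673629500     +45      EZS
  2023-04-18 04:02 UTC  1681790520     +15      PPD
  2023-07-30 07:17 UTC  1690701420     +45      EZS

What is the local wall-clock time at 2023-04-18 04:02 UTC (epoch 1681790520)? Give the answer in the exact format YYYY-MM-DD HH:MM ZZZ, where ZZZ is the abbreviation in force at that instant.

Query: 2023-04-18 04:02 UTC
Rule 2/3 (PPD, +00:15): 2023-04-18 04:02 UTC ≤ query < 2023-07-30 07:17 UTC
4·60 + 2 + 15 = 257 min
257 = 0·1440 + 257; 257 = 4·60 + 17 → 04:17, same day
→ 2023-04-18 04:17 PPD

2023-04-18 04:17 PPD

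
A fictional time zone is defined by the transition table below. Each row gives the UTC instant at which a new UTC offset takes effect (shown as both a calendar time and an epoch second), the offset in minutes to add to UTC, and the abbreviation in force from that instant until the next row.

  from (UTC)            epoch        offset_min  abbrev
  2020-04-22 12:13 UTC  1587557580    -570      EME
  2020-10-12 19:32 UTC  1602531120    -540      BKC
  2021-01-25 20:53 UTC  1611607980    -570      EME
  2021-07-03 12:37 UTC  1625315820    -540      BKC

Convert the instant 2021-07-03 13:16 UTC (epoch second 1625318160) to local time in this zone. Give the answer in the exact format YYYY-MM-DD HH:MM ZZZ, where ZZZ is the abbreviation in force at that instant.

2021-07-03 04:16 BKC

Query: 2021-07-03 13:16 UTC
Rule 4/4 (BKC, -09:00): 2021-07-03 12:37 UTC ≤ query < +∞
13·60 + 16 - 540 = 256 min
256 = 0·1440 + 256; 256 = 4·60 + 16 → 04:16, same day
→ 2021-07-03 04:16 BKC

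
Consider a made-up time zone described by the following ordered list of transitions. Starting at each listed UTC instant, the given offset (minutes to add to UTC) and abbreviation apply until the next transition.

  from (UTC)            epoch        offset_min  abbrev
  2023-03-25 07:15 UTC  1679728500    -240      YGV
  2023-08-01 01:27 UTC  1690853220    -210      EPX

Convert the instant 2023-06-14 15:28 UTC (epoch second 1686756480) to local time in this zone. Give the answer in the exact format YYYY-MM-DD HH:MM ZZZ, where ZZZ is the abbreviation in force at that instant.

2023-06-14 11:28 YGV

Query: 2023-06-14 15:28 UTC
Rule 1/2 (YGV, -04:00): 2023-03-25 07:15 UTC ≤ query < 2023-08-01 01:27 UTC
15·60 + 28 - 240 = 688 min
688 = 0·1440 + 688; 688 = 11·60 + 28 → 11:28, same day
→ 2023-06-14 11:28 YGV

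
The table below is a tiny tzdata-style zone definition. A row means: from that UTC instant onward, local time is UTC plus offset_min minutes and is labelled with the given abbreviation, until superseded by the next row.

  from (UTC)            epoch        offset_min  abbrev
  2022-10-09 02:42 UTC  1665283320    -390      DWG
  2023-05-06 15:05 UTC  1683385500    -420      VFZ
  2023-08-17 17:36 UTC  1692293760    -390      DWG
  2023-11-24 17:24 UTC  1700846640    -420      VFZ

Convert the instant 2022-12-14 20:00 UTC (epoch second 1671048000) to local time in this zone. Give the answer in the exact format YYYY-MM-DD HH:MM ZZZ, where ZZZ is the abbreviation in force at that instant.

2022-12-14 13:30 DWG

Query: 2022-12-14 20:00 UTC
Rule 1/4 (DWG, -06:30): 2022-10-09 02:42 UTC ≤ query < 2023-05-06 15:05 UTC
20·60 + 0 - 390 = 810 min
810 = 0·1440 + 810; 810 = 13·60 + 30 → 13:30, same day
→ 2022-12-14 13:30 DWG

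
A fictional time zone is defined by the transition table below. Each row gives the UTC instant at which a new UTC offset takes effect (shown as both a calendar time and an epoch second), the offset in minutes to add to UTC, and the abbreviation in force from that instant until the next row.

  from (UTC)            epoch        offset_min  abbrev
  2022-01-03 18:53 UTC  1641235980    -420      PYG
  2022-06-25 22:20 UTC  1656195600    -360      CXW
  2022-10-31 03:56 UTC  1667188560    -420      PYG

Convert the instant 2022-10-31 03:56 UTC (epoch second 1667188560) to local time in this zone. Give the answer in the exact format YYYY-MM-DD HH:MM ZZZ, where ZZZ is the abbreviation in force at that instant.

2022-10-30 20:56 PYG

Query: 2022-10-31 03:56 UTC
Rule 3/3 (PYG, -07:00): 2022-10-31 03:56 UTC ≤ query < +∞
3·60 + 56 - 420 = -184 min
-184 = -1·1440 + 1256; 1256 = 20·60 + 56 → 20:56, 2022-10-31 - 1 day = 2022-10-30
→ 2022-10-30 20:56 PYG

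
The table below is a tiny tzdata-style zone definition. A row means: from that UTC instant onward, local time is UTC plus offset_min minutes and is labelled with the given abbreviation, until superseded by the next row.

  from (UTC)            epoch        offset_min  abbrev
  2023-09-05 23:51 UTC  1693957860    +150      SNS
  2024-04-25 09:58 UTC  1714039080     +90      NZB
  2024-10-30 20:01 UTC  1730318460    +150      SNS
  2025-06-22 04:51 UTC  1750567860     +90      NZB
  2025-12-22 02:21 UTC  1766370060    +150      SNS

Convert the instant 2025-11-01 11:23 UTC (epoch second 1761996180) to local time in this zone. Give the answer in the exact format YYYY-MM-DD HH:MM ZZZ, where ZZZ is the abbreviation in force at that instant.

Query: 2025-11-01 11:23 UTC
Rule 4/5 (NZB, +01:30): 2025-06-22 04:51 UTC ≤ query < 2025-12-22 02:21 UTC
11·60 + 23 + 90 = 773 min
773 = 0·1440 + 773; 773 = 12·60 + 53 → 12:53, same day
→ 2025-11-01 12:53 NZB

2025-11-01 12:53 NZB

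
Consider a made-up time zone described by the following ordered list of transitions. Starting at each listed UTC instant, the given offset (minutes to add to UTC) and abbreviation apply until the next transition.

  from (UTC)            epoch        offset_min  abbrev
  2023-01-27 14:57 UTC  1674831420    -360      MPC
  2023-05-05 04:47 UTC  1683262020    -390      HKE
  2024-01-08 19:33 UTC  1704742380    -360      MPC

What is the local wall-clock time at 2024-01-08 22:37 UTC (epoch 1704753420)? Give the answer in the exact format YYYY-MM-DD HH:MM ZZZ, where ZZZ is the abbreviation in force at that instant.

Query: 2024-01-08 22:37 UTC
Rule 3/3 (MPC, -06:00): 2024-01-08 19:33 UTC ≤ query < +∞
22·60 + 37 - 360 = 997 min
997 = 0·1440 + 997; 997 = 16·60 + 37 → 16:37, same day
→ 2024-01-08 16:37 MPC

2024-01-08 16:37 MPC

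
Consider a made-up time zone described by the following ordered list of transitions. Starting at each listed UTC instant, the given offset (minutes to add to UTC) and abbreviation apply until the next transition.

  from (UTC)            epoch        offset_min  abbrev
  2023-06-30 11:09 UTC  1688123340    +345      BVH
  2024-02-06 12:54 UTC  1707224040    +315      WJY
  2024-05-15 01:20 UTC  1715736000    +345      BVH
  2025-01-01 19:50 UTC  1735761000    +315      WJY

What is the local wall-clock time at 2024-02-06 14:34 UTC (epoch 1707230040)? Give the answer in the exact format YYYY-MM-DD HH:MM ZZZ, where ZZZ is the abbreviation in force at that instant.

Query: 2024-02-06 14:34 UTC
Rule 2/4 (WJY, +05:15): 2024-02-06 12:54 UTC ≤ query < 2024-05-15 01:20 UTC
14·60 + 34 + 315 = 1189 min
1189 = 0·1440 + 1189; 1189 = 19·60 + 49 → 19:49, same day
→ 2024-02-06 19:49 WJY

2024-02-06 19:49 WJY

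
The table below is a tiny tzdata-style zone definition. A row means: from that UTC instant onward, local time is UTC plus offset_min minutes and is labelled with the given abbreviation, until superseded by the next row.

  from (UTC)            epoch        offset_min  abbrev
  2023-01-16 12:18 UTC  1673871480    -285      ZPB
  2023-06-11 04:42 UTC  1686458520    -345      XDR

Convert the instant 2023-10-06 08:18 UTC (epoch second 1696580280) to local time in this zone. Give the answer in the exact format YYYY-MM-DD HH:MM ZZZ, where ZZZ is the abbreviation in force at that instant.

2023-10-06 02:33 XDR

Query: 2023-10-06 08:18 UTC
Rule 2/2 (XDR, -05:45): 2023-06-11 04:42 UTC ≤ query < +∞
8·60 + 18 - 345 = 153 min
153 = 0·1440 + 153; 153 = 2·60 + 33 → 02:33, same day
→ 2023-10-06 02:33 XDR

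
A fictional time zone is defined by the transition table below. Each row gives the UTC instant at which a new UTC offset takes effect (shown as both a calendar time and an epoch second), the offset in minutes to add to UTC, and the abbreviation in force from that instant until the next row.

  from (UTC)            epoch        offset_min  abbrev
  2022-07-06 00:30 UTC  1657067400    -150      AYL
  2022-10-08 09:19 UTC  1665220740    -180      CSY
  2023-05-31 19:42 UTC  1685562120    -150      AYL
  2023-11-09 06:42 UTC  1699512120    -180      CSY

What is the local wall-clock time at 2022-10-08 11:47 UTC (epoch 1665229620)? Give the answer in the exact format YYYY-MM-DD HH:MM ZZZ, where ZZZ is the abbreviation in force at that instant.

2022-10-08 08:47 CSY

Query: 2022-10-08 11:47 UTC
Rule 2/4 (CSY, -03:00): 2022-10-08 09:19 UTC ≤ query < 2023-05-31 19:42 UTC
11·60 + 47 - 180 = 527 min
527 = 0·1440 + 527; 527 = 8·60 + 47 → 08:47, same day
→ 2022-10-08 08:47 CSY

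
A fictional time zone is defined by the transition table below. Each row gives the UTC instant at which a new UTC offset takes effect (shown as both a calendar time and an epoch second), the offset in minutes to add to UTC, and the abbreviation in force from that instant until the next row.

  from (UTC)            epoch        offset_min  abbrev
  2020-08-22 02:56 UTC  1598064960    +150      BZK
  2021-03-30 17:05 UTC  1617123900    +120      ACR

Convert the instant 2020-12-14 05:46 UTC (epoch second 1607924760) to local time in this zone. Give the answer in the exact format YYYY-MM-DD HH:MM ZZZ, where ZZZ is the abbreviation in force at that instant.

Query: 2020-12-14 05:46 UTC
Rule 1/2 (BZK, +02:30): 2020-08-22 02:56 UTC ≤ query < 2021-03-30 17:05 UTC
5·60 + 46 + 150 = 496 min
496 = 0·1440 + 496; 496 = 8·60 + 16 → 08:16, same day
→ 2020-12-14 08:16 BZK

2020-12-14 08:16 BZK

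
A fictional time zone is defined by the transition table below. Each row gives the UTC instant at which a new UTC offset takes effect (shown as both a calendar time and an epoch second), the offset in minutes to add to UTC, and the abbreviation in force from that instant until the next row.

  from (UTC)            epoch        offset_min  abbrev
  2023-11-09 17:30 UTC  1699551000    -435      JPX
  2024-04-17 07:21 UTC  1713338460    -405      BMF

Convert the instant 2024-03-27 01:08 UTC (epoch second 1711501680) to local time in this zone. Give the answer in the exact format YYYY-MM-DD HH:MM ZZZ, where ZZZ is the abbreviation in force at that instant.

Query: 2024-03-27 01:08 UTC
Rule 1/2 (JPX, -07:15): 2023-11-09 17:30 UTC ≤ query < 2024-04-17 07:21 UTC
1·60 + 8 - 435 = -367 min
-367 = -1·1440 + 1073; 1073 = 17·60 + 53 → 17:53, 2024-03-27 - 1 day = 2024-03-26
→ 2024-03-26 17:53 JPX

2024-03-26 17:53 JPX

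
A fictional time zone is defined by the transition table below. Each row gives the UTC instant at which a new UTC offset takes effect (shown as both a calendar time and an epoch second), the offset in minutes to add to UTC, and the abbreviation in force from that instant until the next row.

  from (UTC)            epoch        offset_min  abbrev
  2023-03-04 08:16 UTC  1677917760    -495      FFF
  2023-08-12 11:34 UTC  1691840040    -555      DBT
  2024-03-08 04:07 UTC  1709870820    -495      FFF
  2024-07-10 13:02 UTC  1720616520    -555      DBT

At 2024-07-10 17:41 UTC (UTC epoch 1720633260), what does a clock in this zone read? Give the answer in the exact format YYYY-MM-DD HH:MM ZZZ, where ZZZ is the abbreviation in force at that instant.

Query: 2024-07-10 17:41 UTC
Rule 4/4 (DBT, -09:15): 2024-07-10 13:02 UTC ≤ query < +∞
17·60 + 41 - 555 = 506 min
506 = 0·1440 + 506; 506 = 8·60 + 26 → 08:26, same day
→ 2024-07-10 08:26 DBT

2024-07-10 08:26 DBT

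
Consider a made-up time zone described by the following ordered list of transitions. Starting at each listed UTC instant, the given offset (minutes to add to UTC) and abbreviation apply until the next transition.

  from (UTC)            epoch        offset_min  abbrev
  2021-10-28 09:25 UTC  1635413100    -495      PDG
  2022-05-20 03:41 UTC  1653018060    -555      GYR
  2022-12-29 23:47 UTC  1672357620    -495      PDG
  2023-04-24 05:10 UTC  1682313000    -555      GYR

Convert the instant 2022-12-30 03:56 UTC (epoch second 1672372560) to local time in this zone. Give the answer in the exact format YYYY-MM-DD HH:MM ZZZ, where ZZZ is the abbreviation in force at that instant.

Query: 2022-12-30 03:56 UTC
Rule 3/4 (PDG, -08:15): 2022-12-29 23:47 UTC ≤ query < 2023-04-24 05:10 UTC
3·60 + 56 - 495 = -259 min
-259 = -1·1440 + 1181; 1181 = 19·60 + 41 → 19:41, 2022-12-30 - 1 day = 2022-12-29
→ 2022-12-29 19:41 PDG

2022-12-29 19:41 PDG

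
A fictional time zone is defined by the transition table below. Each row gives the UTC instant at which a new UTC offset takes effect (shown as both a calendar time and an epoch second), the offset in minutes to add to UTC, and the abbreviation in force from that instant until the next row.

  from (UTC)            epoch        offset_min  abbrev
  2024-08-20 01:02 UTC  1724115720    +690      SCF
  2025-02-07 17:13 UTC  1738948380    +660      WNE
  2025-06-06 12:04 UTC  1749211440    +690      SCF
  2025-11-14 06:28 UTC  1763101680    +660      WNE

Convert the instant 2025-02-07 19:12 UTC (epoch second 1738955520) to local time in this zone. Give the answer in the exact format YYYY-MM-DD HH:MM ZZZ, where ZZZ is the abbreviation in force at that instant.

2025-02-08 06:12 WNE

Query: 2025-02-07 19:12 UTC
Rule 2/4 (WNE, +11:00): 2025-02-07 17:13 UTC ≤ query < 2025-06-06 12:04 UTC
19·60 + 12 + 660 = 1812 min
1812 = 1·1440 + 372; 372 = 6·60 + 12 → 06:12, 2025-02-07 + 1 day = 2025-02-08
→ 2025-02-08 06:12 WNE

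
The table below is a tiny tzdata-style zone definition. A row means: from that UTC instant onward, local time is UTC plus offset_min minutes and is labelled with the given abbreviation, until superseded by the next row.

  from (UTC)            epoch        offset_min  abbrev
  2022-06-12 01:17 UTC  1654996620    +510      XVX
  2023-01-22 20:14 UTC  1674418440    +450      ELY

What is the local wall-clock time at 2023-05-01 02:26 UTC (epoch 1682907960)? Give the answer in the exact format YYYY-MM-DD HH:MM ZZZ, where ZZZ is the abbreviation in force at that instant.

2023-05-01 09:56 ELY

Query: 2023-05-01 02:26 UTC
Rule 2/2 (ELY, +07:30): 2023-01-22 20:14 UTC ≤ query < +∞
2·60 + 26 + 450 = 596 min
596 = 0·1440 + 596; 596 = 9·60 + 56 → 09:56, same day
→ 2023-05-01 09:56 ELY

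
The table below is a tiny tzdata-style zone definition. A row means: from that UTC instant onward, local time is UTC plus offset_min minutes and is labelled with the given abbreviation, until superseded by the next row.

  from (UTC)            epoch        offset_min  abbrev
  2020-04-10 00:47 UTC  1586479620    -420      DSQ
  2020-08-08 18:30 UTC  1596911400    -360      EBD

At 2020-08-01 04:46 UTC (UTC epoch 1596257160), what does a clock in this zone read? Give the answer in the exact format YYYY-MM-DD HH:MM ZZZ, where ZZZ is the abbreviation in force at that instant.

2020-07-31 21:46 DSQ

Query: 2020-08-01 04:46 UTC
Rule 1/2 (DSQ, -07:00): 2020-04-10 00:47 UTC ≤ query < 2020-08-08 18:30 UTC
4·60 + 46 - 420 = -134 min
-134 = -1·1440 + 1306; 1306 = 21·60 + 46 → 21:46, 2020-08-01 - 1 day = 2020-07-31
→ 2020-07-31 21:46 DSQ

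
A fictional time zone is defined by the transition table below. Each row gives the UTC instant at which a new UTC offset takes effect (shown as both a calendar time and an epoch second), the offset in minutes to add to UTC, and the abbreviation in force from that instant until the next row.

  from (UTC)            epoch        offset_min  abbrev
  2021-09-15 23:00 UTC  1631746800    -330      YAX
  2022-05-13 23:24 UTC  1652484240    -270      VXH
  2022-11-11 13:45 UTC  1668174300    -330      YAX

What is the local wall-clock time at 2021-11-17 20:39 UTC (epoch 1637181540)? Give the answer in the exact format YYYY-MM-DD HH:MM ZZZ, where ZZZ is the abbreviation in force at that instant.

Query: 2021-11-17 20:39 UTC
Rule 1/3 (YAX, -05:30): 2021-09-15 23:00 UTC ≤ query < 2022-05-13 23:24 UTC
20·60 + 39 - 330 = 909 min
909 = 0·1440 + 909; 909 = 15·60 + 9 → 15:09, same day
→ 2021-11-17 15:09 YAX

2021-11-17 15:09 YAX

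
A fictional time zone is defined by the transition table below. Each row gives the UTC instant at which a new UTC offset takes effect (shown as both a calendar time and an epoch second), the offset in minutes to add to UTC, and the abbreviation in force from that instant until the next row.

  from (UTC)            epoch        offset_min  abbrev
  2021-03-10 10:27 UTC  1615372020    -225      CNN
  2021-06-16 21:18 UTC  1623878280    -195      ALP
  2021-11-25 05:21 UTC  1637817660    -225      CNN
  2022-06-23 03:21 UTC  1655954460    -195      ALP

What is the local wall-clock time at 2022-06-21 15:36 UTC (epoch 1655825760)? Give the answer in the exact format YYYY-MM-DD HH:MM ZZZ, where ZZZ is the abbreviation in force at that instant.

Query: 2022-06-21 15:36 UTC
Rule 3/4 (CNN, -03:45): 2021-11-25 05:21 UTC ≤ query < 2022-06-23 03:21 UTC
15·60 + 36 - 225 = 711 min
711 = 0·1440 + 711; 711 = 11·60 + 51 → 11:51, same day
→ 2022-06-21 11:51 CNN

2022-06-21 11:51 CNN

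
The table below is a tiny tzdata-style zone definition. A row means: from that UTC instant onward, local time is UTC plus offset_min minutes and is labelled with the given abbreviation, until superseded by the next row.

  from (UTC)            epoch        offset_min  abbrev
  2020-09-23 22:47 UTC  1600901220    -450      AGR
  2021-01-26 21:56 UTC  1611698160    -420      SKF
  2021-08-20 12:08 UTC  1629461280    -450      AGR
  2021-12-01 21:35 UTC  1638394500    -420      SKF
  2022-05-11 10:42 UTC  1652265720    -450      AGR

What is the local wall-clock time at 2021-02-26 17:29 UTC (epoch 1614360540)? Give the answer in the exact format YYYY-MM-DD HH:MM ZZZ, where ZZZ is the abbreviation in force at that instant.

2021-02-26 10:29 SKF

Query: 2021-02-26 17:29 UTC
Rule 2/5 (SKF, -07:00): 2021-01-26 21:56 UTC ≤ query < 2021-08-20 12:08 UTC
17·60 + 29 - 420 = 629 min
629 = 0·1440 + 629; 629 = 10·60 + 29 → 10:29, same day
→ 2021-02-26 10:29 SKF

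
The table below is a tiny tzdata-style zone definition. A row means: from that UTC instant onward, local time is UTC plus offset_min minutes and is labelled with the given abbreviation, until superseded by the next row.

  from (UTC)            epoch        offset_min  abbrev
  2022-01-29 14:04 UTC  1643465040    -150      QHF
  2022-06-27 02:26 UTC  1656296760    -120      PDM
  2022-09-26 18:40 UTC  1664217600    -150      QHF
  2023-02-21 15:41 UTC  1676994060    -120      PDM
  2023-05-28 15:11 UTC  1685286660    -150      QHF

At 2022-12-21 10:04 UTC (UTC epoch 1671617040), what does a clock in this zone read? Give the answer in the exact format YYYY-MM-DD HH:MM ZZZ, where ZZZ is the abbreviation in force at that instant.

Query: 2022-12-21 10:04 UTC
Rule 3/5 (QHF, -02:30): 2022-09-26 18:40 UTC ≤ query < 2023-02-21 15:41 UTC
10·60 + 4 - 150 = 454 min
454 = 0·1440 + 454; 454 = 7·60 + 34 → 07:34, same day
→ 2022-12-21 07:34 QHF

2022-12-21 07:34 QHF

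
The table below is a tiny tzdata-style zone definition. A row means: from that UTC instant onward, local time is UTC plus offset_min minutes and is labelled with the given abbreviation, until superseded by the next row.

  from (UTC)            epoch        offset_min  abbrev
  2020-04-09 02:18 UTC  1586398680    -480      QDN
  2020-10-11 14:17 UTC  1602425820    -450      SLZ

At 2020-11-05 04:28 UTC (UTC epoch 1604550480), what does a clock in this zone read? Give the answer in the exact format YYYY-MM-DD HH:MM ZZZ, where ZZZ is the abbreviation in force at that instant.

2020-11-04 20:58 SLZ

Query: 2020-11-05 04:28 UTC
Rule 2/2 (SLZ, -07:30): 2020-10-11 14:17 UTC ≤ query < +∞
4·60 + 28 - 450 = -182 min
-182 = -1·1440 + 1258; 1258 = 20·60 + 58 → 20:58, 2020-11-05 - 1 day = 2020-11-04
→ 2020-11-04 20:58 SLZ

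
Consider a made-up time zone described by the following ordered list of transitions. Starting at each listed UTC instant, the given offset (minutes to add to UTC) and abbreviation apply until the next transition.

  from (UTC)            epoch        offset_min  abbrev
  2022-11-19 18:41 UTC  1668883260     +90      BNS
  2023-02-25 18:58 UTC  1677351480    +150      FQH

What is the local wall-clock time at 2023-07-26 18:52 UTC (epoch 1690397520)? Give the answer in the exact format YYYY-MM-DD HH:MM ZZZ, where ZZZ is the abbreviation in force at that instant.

Query: 2023-07-26 18:52 UTC
Rule 2/2 (FQH, +02:30): 2023-02-25 18:58 UTC ≤ query < +∞
18·60 + 52 + 150 = 1282 min
1282 = 0·1440 + 1282; 1282 = 21·60 + 22 → 21:22, same day
→ 2023-07-26 21:22 FQH

2023-07-26 21:22 FQH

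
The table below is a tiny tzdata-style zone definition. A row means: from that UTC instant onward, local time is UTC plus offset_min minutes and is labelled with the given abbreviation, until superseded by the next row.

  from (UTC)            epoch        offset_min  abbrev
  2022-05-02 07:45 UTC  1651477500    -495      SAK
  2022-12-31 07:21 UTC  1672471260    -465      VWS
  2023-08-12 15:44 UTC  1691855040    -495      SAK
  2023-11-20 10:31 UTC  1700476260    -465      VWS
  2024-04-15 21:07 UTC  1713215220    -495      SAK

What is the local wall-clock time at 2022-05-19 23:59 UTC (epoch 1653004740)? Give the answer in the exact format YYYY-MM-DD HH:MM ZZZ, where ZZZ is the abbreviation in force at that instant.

Query: 2022-05-19 23:59 UTC
Rule 1/5 (SAK, -08:15): 2022-05-02 07:45 UTC ≤ query < 2022-12-31 07:21 UTC
23·60 + 59 - 495 = 944 min
944 = 0·1440 + 944; 944 = 15·60 + 44 → 15:44, same day
→ 2022-05-19 15:44 SAK

2022-05-19 15:44 SAK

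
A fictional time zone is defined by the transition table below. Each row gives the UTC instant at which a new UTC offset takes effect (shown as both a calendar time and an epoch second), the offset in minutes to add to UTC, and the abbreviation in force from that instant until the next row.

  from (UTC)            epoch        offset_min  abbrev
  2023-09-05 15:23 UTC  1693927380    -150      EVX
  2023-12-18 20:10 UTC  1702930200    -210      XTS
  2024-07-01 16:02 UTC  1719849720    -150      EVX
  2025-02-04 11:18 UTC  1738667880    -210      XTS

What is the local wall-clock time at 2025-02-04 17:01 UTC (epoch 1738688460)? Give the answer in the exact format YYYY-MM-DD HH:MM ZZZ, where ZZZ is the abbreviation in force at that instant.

Query: 2025-02-04 17:01 UTC
Rule 4/4 (XTS, -03:30): 2025-02-04 11:18 UTC ≤ query < +∞
17·60 + 1 - 210 = 811 min
811 = 0·1440 + 811; 811 = 13·60 + 31 → 13:31, same day
→ 2025-02-04 13:31 XTS

2025-02-04 13:31 XTS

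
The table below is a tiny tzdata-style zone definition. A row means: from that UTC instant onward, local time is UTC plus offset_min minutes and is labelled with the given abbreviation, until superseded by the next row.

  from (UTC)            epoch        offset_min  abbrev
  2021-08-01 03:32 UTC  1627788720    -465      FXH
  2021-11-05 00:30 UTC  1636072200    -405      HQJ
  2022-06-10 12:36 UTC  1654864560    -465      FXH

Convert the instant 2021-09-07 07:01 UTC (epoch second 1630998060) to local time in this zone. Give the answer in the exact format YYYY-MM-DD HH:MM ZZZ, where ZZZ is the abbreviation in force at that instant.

2021-09-06 23:16 FXH

Query: 2021-09-07 07:01 UTC
Rule 1/3 (FXH, -07:45): 2021-08-01 03:32 UTC ≤ query < 2021-11-05 00:30 UTC
7·60 + 1 - 465 = -44 min
-44 = -1·1440 + 1396; 1396 = 23·60 + 16 → 23:16, 2021-09-07 - 1 day = 2021-09-06
→ 2021-09-06 23:16 FXH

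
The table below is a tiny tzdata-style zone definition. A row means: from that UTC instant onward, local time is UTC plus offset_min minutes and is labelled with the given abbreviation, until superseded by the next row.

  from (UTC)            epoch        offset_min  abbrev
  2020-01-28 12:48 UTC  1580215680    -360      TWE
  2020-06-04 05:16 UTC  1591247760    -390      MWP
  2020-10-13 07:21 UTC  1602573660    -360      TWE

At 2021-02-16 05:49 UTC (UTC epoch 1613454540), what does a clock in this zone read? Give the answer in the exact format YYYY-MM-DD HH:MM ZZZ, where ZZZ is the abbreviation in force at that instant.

2021-02-15 23:49 TWE

Query: 2021-02-16 05:49 UTC
Rule 3/3 (TWE, -06:00): 2020-10-13 07:21 UTC ≤ query < +∞
5·60 + 49 - 360 = -11 min
-11 = -1·1440 + 1429; 1429 = 23·60 + 49 → 23:49, 2021-02-16 - 1 day = 2021-02-15
→ 2021-02-15 23:49 TWE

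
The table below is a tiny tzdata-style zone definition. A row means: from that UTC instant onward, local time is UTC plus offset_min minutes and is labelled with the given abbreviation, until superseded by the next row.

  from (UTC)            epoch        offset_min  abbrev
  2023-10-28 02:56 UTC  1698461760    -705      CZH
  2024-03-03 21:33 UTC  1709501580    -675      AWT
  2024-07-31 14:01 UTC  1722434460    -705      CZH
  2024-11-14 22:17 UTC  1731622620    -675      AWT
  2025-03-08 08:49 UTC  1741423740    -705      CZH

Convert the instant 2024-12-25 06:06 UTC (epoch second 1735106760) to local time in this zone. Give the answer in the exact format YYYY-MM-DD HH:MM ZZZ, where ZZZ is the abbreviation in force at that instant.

2024-12-24 18:51 AWT

Query: 2024-12-25 06:06 UTC
Rule 4/5 (AWT, -11:15): 2024-11-14 22:17 UTC ≤ query < 2025-03-08 08:49 UTC
6·60 + 6 - 675 = -309 min
-309 = -1·1440 + 1131; 1131 = 18·60 + 51 → 18:51, 2024-12-25 - 1 day = 2024-12-24
→ 2024-12-24 18:51 AWT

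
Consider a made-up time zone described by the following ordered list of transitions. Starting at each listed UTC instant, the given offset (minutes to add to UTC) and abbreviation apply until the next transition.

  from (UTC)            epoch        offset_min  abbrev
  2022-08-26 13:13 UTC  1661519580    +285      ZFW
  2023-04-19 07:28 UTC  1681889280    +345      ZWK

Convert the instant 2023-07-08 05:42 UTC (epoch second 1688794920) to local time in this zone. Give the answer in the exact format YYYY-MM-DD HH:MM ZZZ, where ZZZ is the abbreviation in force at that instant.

Query: 2023-07-08 05:42 UTC
Rule 2/2 (ZWK, +05:45): 2023-04-19 07:28 UTC ≤ query < +∞
5·60 + 42 + 345 = 687 min
687 = 0·1440 + 687; 687 = 11·60 + 27 → 11:27, same day
→ 2023-07-08 11:27 ZWK

2023-07-08 11:27 ZWK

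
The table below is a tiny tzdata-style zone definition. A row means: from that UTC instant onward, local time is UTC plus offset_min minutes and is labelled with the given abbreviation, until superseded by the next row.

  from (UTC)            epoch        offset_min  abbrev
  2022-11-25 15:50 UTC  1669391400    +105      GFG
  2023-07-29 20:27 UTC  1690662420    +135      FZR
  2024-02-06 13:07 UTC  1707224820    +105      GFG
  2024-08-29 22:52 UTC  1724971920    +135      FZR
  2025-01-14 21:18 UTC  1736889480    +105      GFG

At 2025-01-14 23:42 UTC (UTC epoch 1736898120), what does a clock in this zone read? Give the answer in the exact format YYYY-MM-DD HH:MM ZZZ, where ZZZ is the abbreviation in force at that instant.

Query: 2025-01-14 23:42 UTC
Rule 5/5 (GFG, +01:45): 2025-01-14 21:18 UTC ≤ query < +∞
23·60 + 42 + 105 = 1527 min
1527 = 1·1440 + 87; 87 = 1·60 + 27 → 01:27, 2025-01-14 + 1 day = 2025-01-15
→ 2025-01-15 01:27 GFG

2025-01-15 01:27 GFG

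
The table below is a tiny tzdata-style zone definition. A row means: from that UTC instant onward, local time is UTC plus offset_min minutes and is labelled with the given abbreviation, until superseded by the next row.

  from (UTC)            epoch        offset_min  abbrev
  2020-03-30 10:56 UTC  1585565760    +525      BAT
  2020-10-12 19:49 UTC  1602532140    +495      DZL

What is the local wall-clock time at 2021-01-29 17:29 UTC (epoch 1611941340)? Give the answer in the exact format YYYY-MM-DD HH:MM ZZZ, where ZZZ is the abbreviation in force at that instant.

2021-01-30 01:44 DZL

Query: 2021-01-29 17:29 UTC
Rule 2/2 (DZL, +08:15): 2020-10-12 19:49 UTC ≤ query < +∞
17·60 + 29 + 495 = 1544 min
1544 = 1·1440 + 104; 104 = 1·60 + 44 → 01:44, 2021-01-29 + 1 day = 2021-01-30
→ 2021-01-30 01:44 DZL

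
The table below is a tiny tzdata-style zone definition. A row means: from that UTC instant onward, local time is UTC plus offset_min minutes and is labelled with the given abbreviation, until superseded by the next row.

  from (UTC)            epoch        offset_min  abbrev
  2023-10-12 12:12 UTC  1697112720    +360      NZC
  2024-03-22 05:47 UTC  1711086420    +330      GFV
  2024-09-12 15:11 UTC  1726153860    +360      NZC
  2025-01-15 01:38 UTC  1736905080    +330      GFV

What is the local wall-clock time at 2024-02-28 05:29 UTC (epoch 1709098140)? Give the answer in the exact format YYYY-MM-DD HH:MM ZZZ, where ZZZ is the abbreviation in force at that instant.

Query: 2024-02-28 05:29 UTC
Rule 1/4 (NZC, +06:00): 2023-10-12 12:12 UTC ≤ query < 2024-03-22 05:47 UTC
5·60 + 29 + 360 = 689 min
689 = 0·1440 + 689; 689 = 11·60 + 29 → 11:29, same day
→ 2024-02-28 11:29 NZC

2024-02-28 11:29 NZC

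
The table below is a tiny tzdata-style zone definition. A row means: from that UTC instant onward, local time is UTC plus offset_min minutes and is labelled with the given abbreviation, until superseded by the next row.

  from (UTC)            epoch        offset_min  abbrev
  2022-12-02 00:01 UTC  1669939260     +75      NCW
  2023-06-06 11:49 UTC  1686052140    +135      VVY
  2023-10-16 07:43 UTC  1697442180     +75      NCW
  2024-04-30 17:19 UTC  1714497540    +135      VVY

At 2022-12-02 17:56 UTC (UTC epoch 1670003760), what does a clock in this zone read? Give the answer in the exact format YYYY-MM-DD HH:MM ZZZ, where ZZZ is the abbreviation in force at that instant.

Query: 2022-12-02 17:56 UTC
Rule 1/4 (NCW, +01:15): 2022-12-02 00:01 UTC ≤ query < 2023-06-06 11:49 UTC
17·60 + 56 + 75 = 1151 min
1151 = 0·1440 + 1151; 1151 = 19·60 + 11 → 19:11, same day
→ 2022-12-02 19:11 NCW

2022-12-02 19:11 NCW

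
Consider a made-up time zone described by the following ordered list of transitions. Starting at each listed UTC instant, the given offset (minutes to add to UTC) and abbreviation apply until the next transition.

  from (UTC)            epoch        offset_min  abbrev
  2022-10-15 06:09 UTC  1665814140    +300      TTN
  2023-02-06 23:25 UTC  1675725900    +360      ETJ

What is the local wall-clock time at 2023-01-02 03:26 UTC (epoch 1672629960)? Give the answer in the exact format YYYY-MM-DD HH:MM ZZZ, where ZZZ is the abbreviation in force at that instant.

2023-01-02 08:26 TTN

Query: 2023-01-02 03:26 UTC
Rule 1/2 (TTN, +05:00): 2022-10-15 06:09 UTC ≤ query < 2023-02-06 23:25 UTC
3·60 + 26 + 300 = 506 min
506 = 0·1440 + 506; 506 = 8·60 + 26 → 08:26, same day
→ 2023-01-02 08:26 TTN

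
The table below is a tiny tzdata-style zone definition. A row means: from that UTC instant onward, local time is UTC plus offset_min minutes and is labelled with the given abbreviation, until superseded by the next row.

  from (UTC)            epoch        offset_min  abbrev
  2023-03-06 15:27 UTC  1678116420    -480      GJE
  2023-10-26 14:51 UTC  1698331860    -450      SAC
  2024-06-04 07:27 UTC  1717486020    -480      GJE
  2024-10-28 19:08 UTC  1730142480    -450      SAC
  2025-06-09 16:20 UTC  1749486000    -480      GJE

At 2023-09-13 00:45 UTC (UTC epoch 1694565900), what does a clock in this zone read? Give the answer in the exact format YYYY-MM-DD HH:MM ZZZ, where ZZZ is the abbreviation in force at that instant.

Query: 2023-09-13 00:45 UTC
Rule 1/5 (GJE, -08:00): 2023-03-06 15:27 UTC ≤ query < 2023-10-26 14:51 UTC
0·60 + 45 - 480 = -435 min
-435 = -1·1440 + 1005; 1005 = 16·60 + 45 → 16:45, 2023-09-13 - 1 day = 2023-09-12
→ 2023-09-12 16:45 GJE

2023-09-12 16:45 GJE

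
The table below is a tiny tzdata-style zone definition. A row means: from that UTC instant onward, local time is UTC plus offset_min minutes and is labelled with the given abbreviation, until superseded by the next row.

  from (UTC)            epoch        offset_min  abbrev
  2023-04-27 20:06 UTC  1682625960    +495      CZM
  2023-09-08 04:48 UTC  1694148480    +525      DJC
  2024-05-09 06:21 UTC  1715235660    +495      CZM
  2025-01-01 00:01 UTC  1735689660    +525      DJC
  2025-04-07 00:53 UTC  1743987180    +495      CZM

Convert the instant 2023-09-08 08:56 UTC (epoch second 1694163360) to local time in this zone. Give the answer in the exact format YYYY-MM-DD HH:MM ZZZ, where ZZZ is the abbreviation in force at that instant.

Query: 2023-09-08 08:56 UTC
Rule 2/5 (DJC, +08:45): 2023-09-08 04:48 UTC ≤ query < 2024-05-09 06:21 UTC
8·60 + 56 + 525 = 1061 min
1061 = 0·1440 + 1061; 1061 = 17·60 + 41 → 17:41, same day
→ 2023-09-08 17:41 DJC

2023-09-08 17:41 DJC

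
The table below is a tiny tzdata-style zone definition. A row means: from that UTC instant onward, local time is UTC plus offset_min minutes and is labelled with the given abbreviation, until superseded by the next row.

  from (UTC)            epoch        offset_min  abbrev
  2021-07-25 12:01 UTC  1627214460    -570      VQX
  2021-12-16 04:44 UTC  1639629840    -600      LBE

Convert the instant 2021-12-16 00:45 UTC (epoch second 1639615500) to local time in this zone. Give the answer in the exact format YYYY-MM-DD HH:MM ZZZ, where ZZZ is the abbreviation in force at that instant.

2021-12-15 15:15 VQX

Query: 2021-12-16 00:45 UTC
Rule 1/2 (VQX, -09:30): 2021-07-25 12:01 UTC ≤ query < 2021-12-16 04:44 UTC
0·60 + 45 - 570 = -525 min
-525 = -1·1440 + 915; 915 = 15·60 + 15 → 15:15, 2021-12-16 - 1 day = 2021-12-15
→ 2021-12-15 15:15 VQX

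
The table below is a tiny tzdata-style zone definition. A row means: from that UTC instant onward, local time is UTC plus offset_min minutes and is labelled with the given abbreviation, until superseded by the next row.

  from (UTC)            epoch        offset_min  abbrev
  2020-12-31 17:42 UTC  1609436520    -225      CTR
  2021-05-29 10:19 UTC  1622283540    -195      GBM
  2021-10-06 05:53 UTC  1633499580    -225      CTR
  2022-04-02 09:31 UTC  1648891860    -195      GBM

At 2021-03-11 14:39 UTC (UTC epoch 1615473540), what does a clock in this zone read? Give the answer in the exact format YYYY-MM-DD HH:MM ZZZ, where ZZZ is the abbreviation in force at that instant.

2021-03-11 10:54 CTR

Query: 2021-03-11 14:39 UTC
Rule 1/4 (CTR, -03:45): 2020-12-31 17:42 UTC ≤ query < 2021-05-29 10:19 UTC
14·60 + 39 - 225 = 654 min
654 = 0·1440 + 654; 654 = 10·60 + 54 → 10:54, same day
→ 2021-03-11 10:54 CTR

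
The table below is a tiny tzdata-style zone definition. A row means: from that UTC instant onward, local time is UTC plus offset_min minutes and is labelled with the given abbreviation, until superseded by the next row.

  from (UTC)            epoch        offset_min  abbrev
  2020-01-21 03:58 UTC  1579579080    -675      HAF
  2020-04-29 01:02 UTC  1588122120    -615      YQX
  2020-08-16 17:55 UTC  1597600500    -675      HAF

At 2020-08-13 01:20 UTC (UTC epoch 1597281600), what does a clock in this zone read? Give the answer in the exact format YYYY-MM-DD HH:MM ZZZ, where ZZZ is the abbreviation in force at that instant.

Query: 2020-08-13 01:20 UTC
Rule 2/3 (YQX, -10:15): 2020-04-29 01:02 UTC ≤ query < 2020-08-16 17:55 UTC
1·60 + 20 - 615 = -535 min
-535 = -1·1440 + 905; 905 = 15·60 + 5 → 15:05, 2020-08-13 - 1 day = 2020-08-12
→ 2020-08-12 15:05 YQX

2020-08-12 15:05 YQX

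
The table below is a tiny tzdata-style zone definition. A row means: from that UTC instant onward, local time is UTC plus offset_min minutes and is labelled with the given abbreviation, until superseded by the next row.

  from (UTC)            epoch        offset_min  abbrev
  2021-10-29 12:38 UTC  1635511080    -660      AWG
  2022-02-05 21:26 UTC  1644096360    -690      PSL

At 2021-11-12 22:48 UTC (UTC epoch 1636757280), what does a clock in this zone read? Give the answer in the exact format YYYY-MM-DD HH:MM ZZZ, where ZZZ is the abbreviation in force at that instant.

Query: 2021-11-12 22:48 UTC
Rule 1/2 (AWG, -11:00): 2021-10-29 12:38 UTC ≤ query < 2022-02-05 21:26 UTC
22·60 + 48 - 660 = 708 min
708 = 0·1440 + 708; 708 = 11·60 + 48 → 11:48, same day
→ 2021-11-12 11:48 AWG

2021-11-12 11:48 AWG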